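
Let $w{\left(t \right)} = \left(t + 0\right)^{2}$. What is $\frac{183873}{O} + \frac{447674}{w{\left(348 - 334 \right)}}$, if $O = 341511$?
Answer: $\frac{25486939087}{11156026} \approx 2284.6$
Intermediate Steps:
$w{\left(t \right)} = t^{2}$
$\frac{183873}{O} + \frac{447674}{w{\left(348 - 334 \right)}} = \frac{183873}{341511} + \frac{447674}{\left(348 - 334\right)^{2}} = 183873 \cdot \frac{1}{341511} + \frac{447674}{14^{2}} = \frac{61291}{113837} + \frac{447674}{196} = \frac{61291}{113837} + 447674 \cdot \frac{1}{196} = \frac{61291}{113837} + \frac{223837}{98} = \frac{25486939087}{11156026}$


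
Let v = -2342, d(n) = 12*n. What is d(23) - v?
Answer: 2618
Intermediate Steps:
d(23) - v = 12*23 - 1*(-2342) = 276 + 2342 = 2618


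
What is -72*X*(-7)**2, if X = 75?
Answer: -264600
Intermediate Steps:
-72*X*(-7)**2 = -72*75*(-7)**2 = -5400*49 = -264600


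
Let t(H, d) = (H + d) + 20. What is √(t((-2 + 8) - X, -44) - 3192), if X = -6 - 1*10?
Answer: I*√3194 ≈ 56.516*I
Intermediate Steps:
X = -16 (X = -6 - 10 = -16)
t(H, d) = 20 + H + d
√(t((-2 + 8) - X, -44) - 3192) = √((20 + ((-2 + 8) - 1*(-16)) - 44) - 3192) = √((20 + (6 + 16) - 44) - 3192) = √((20 + 22 - 44) - 3192) = √(-2 - 3192) = √(-3194) = I*√3194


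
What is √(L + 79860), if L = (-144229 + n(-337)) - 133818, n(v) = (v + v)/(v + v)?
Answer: I*√198186 ≈ 445.18*I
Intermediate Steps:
n(v) = 1 (n(v) = (2*v)/((2*v)) = (2*v)*(1/(2*v)) = 1)
L = -278046 (L = (-144229 + 1) - 133818 = -144228 - 133818 = -278046)
√(L + 79860) = √(-278046 + 79860) = √(-198186) = I*√198186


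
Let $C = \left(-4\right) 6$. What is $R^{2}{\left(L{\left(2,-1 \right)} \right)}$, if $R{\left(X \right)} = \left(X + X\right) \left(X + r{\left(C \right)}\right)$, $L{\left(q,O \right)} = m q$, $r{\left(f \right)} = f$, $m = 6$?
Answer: $82944$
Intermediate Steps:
$C = -24$
$L{\left(q,O \right)} = 6 q$
$R{\left(X \right)} = 2 X \left(-24 + X\right)$ ($R{\left(X \right)} = \left(X + X\right) \left(X - 24\right) = 2 X \left(-24 + X\right)$)
$R^{2}{\left(L{\left(2,-1 \right)} \right)} = \left(2 \cdot 6 \cdot 2 \left(-24 + 6 \cdot 2\right)\right)^{2} = \left(2 \cdot 12 \left(-24 + 12\right)\right)^{2} = \left(2 \cdot 12 \left(-12\right)\right)^{2} = \left(-288\right)^{2} = 82944$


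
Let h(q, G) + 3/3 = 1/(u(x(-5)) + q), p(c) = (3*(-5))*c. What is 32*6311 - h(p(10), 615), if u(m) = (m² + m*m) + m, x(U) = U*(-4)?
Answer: 135308509/670 ≈ 2.0195e+5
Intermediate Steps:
x(U) = -4*U
u(m) = m + 2*m² (u(m) = (m² + m²) + m = 2*m² + m = m + 2*m²)
p(c) = -15*c
h(q, G) = -1 + 1/(820 + q) (h(q, G) = -1 + 1/((-4*(-5))*(1 + 2*(-4*(-5))) + q) = -1 + 1/(20*(1 + 2*20) + q) = -1 + 1/(20*(1 + 40) + q) = -1 + 1/(20*41 + q) = -1 + 1/(820 + q))
32*6311 - h(p(10), 615) = 32*6311 - (-819 - (-15)*10)/(820 - 15*10) = 201952 - (-819 - 1*(-150))/(820 - 150) = 201952 - (-819 + 150)/670 = 201952 - (-669)/670 = 201952 - 1*(-669/670) = 201952 + 669/670 = 135308509/670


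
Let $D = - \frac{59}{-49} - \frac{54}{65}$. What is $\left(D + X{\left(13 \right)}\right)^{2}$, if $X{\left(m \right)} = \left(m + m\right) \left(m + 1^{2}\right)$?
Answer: $\frac{1346827559841}{10144225} \approx 1.3277 \cdot 10^{5}$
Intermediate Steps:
$X{\left(m \right)} = 2 m \left(1 + m\right)$ ($X{\left(m \right)} = 2 m \left(m + 1\right) = 2 m \left(1 + m\right)$)
$D = \frac{1189}{3185}$ ($D = \left(-59\right) \left(- \frac{1}{49}\right) - \frac{54}{65} = \frac{59}{49} - \frac{54}{65} = \frac{1189}{3185} \approx 0.37331$)
$\left(D + X{\left(13 \right)}\right)^{2} = \left(\frac{1189}{3185} + 2 \cdot 13 \left(1 + 13\right)\right)^{2} = \left(\frac{1189}{3185} + 2 \cdot 13 \cdot 14\right)^{2} = \left(\frac{1189}{3185} + 364\right)^{2} = \left(\frac{1160529}{3185}\right)^{2} = \frac{1346827559841}{10144225}$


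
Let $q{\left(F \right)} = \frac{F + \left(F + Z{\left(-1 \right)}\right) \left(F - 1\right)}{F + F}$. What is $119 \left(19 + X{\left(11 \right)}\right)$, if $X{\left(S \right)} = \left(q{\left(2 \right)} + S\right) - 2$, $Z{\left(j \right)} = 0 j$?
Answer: $3451$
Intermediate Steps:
$Z{\left(j \right)} = 0$
$q{\left(F \right)} = \frac{F + F \left(-1 + F\right)}{2 F}$ ($q{\left(F \right)} = \frac{F + \left(F + 0\right) \left(F - 1\right)}{F + F} = \frac{F + F \left(-1 + F\right)}{2 F}$)
$X{\left(S \right)} = -1 + S$ ($X{\left(S \right)} = \left(\frac{1}{2} \cdot 2 + S\right) - 2 = \left(1 + S\right) - 2 = -1 + S$)
$119 \left(19 + X{\left(11 \right)}\right) = 119 \left(19 + \left(-1 + 11\right)\right) = 119 \left(19 + 10\right) = 119 \cdot 29 = 3451$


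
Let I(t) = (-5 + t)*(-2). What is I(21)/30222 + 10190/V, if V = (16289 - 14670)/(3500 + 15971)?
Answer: 2998165777486/24464709 ≈ 1.2255e+5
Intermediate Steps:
I(t) = 10 - 2*t
V = 1619/19471 ≈ 0.083149
I(21)/30222 + 10190/V = (10 - 2*21)/30222 + 10190/(1619/19471) = (10 - 42)*(1/30222) + 10190*(19471/1619) = -32*1/30222 + 198409490/1619 = -16/15111 + 198409490/1619 = 2998165777486/24464709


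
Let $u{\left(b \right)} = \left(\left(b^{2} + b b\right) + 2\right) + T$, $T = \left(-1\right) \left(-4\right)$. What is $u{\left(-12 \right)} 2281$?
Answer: $670614$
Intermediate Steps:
$T = 4$
$u{\left(b \right)} = 6 + 2 b^{2}$ ($u{\left(b \right)} = \left(\left(b^{2} + b b\right) + 2\right) + 4 = \left(\left(b^{2} + b^{2}\right) + 2\right) + 4 = \left(2 b^{2} + 2\right) + 4 = \left(2 + 2 b^{2}\right) + 4 = 6 + 2 b^{2}$)
$u{\left(-12 \right)} 2281 = \left(6 + 2 \left(-12\right)^{2}\right) 2281 = \left(6 + 2 \cdot 144\right) 2281 = \left(6 + 288\right) 2281 = 294 \cdot 2281 = 670614$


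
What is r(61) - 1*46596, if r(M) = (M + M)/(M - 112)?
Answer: -2376518/51 ≈ -46598.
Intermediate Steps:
r(M) = 2*M/(-112 + M) (r(M) = (2*M)/(-112 + M) = 2*M/(-112 + M))
r(61) - 1*46596 = 2*61/(-112 + 61) - 1*46596 = 2*61/(-51) - 46596 = 2*61*(-1/51) - 46596 = -122/51 - 46596 = -2376518/51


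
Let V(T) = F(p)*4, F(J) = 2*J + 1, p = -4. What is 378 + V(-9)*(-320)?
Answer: 9338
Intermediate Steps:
F(J) = 1 + 2*J
V(T) = -28 (V(T) = (1 + 2*(-4))*4 = (1 - 8)*4 = -7*4 = -28)
378 + V(-9)*(-320) = 378 - 28*(-320) = 378 + 8960 = 9338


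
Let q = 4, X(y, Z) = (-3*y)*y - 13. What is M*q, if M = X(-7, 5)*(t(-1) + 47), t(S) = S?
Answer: -29440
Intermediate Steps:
X(y, Z) = -13 - 3*y**2 (X(y, Z) = -3*y**2 - 13 = -13 - 3*y**2)
M = -7360 (M = (-13 - 3*(-7)**2)*(-1 + 47) = (-13 - 3*49)*46 = (-13 - 147)*46 = -160*46 = -7360)
M*q = -7360*4 = -29440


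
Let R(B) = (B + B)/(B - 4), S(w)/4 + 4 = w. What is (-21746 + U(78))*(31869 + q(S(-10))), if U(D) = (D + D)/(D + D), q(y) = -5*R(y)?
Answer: -2078365355/3 ≈ -6.9279e+8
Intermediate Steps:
S(w) = -16 + 4*w
R(B) = 2*B/(-4 + B) (R(B) = (2*B)/(-4 + B) = 2*B/(-4 + B))
q(y) = -10*y/(-4 + y)
U(D) = 1 (U(D) = (2*D)/((2*D)) = (2*D)*(1/(2*D)) = 1)
(-21746 + U(78))*(31869 + q(S(-10))) = (-21746 + 1)*(31869 - 10*(-16 + 4*(-10))/(-4 + (-16 + 4*(-10)))) = -21745*(31869 - 10*(-16 - 40)/(-4 + (-16 - 40))) = -21745*(31869 - 10*(-56)/(-4 - 56)) = -21745*(31869 - 10*(-56)/(-60)) = -21745*(31869 - 10*(-56)*(-1/60)) = -21745*(31869 - 28/3) = -21745*95579/3 = -2078365355/3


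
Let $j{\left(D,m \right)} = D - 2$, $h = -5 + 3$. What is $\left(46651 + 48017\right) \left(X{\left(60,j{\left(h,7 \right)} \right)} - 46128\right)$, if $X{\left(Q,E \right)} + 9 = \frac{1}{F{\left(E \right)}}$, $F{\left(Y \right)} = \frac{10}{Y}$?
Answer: $- \frac{21838676916}{5} \approx -4.3677 \cdot 10^{9}$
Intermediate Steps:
$h = -2$
$j{\left(D,m \right)} = -2 + D$
$X{\left(Q,E \right)} = -9 + \frac{E}{10}$ ($X{\left(Q,E \right)} = -9 + \frac{1}{10 \frac{1}{E}} = -9 + \frac{E}{10}$)
$\left(46651 + 48017\right) \left(X{\left(60,j{\left(h,7 \right)} \right)} - 46128\right) = \left(46651 + 48017\right) \left(\left(-9 + \frac{-2 - 2}{10}\right) - 46128\right) = 94668 \left(\left(-9 + \frac{1}{10} \left(-4\right)\right) - 46128\right) = 94668 \left(\left(-9 - \frac{2}{5}\right) - 46128\right) = 94668 \left(- \frac{47}{5} - 46128\right) = 94668 \left(- \frac{230687}{5}\right) = - \frac{21838676916}{5}$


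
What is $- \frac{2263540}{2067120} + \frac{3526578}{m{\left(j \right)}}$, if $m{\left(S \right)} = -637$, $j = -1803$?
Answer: $- \frac{364565089517}{65837772} \approx -5537.3$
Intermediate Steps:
$- \frac{2263540}{2067120} + \frac{3526578}{m{\left(j \right)}} = - \frac{2263540}{2067120} + \frac{3526578}{-637} = \left(-2263540\right) \frac{1}{2067120} + 3526578 \left(- \frac{1}{637}\right) = - \frac{113177}{103356} - \frac{3526578}{637} = - \frac{364565089517}{65837772}$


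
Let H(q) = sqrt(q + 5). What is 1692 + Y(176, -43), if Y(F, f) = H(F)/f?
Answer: 1692 - sqrt(181)/43 ≈ 1691.7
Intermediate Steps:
H(q) = sqrt(5 + q)
Y(F, f) = sqrt(5 + F)/f
1692 + Y(176, -43) = 1692 + sqrt(5 + 176)/(-43) = 1692 - sqrt(181)/43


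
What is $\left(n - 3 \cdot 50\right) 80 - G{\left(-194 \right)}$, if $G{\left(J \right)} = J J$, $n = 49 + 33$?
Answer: $-43076$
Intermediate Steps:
$n = 82$
$G{\left(J \right)} = J^{2}$
$\left(n - 3 \cdot 50\right) 80 - G{\left(-194 \right)} = \left(82 - 3 \cdot 50\right) 80 - \left(-194\right)^{2} = \left(82 - 150\right) 80 - 37636 = \left(-68\right) 80 - 37636 = -5440 - 37636 = -43076$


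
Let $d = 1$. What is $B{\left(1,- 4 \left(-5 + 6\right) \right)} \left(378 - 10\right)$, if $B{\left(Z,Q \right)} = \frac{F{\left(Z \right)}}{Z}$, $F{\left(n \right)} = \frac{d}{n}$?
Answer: $368$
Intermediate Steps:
$F{\left(n \right)} = \frac{1}{n}$ ($F{\left(n \right)} = 1 \frac{1}{n} = \frac{1}{n}$)
$B{\left(Z,Q \right)} = \frac{1}{Z^{2}}$ ($B{\left(Z,Q \right)} = \frac{1}{Z Z} = \frac{1}{Z^{2}}$)
$B{\left(1,- 4 \left(-5 + 6\right) \right)} \left(378 - 10\right) = 1^{-2} \left(378 - 10\right) = 1 \cdot 368 = 368$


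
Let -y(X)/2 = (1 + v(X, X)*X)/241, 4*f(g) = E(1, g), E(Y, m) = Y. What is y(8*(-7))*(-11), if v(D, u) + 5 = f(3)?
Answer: 5874/241 ≈ 24.373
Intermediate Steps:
f(g) = ¼ (f(g) = (¼)*1 = ¼)
v(D, u) = -19/4 (v(D, u) = -5 + ¼ = -19/4)
y(X) = -2/241 + 19*X/482 (y(X) = -2*(1 - 19*X/4)/241 = -2*(1/241 - 19*X/964) = -2/241 + 19*X/482)
y(8*(-7))*(-11) = (-2/241 + 19*(8*(-7))/482)*(-11) = (-2/241 + (19/482)*(-56))*(-11) = (-2/241 - 532/241)*(-11) = -534/241*(-11) = 5874/241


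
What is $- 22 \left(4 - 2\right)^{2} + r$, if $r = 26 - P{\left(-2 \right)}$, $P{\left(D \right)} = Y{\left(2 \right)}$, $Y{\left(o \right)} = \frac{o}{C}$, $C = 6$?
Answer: $- \frac{187}{3} \approx -62.333$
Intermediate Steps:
$Y{\left(o \right)} = \frac{o}{6}$
$P{\left(D \right)} = \frac{1}{3}$ ($P{\left(D \right)} = \frac{1}{6} \cdot 2 = \frac{1}{3}$)
$r = \frac{77}{3}$ ($r = 26 - \frac{1}{3} = \frac{77}{3} \approx 25.667$)
$- 22 \left(4 - 2\right)^{2} + r = - 22 \left(4 - 2\right)^{2} + \frac{77}{3} = - 22 \cdot 2^{2} + \frac{77}{3} = \left(-22\right) 4 + \frac{77}{3} = -88 + \frac{77}{3} = - \frac{187}{3}$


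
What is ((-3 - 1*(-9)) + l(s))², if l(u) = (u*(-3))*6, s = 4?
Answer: 4356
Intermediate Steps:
l(u) = -18*u (l(u) = -3*u*6 = -18*u)
((-3 - 1*(-9)) + l(s))² = ((-3 - 1*(-9)) - 18*4)² = ((-3 + 9) - 72)² = (6 - 72)² = (-66)² = 4356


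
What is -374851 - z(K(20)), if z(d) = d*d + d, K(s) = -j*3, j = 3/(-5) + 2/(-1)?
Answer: -9372991/25 ≈ -3.7492e+5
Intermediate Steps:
j = -13/5 (j = 3*(-1/5) + 2*(-1) = -3/5 - 2 = -13/5 ≈ -2.6000)
K(s) = 39/5 (K(s) = -1*(-13/5)*3 = (13/5)*3 = 39/5)
z(d) = d + d**2 (z(d) = d**2 + d = d + d**2)
-374851 - z(K(20)) = -374851 - 39*(1 + 39/5)/5 = -374851 - 39*44/(5*5) = -374851 - 1*1716/25 = -374851 - 1716/25 = -9372991/25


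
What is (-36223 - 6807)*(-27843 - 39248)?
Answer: 2886925730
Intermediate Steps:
(-36223 - 6807)*(-27843 - 39248) = -43030*(-67091) = 2886925730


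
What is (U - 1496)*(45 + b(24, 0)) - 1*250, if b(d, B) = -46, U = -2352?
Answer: 3598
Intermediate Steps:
(U - 1496)*(45 + b(24, 0)) - 1*250 = (-2352 - 1496)*(45 - 46) - 1*250 = -3848*(-1) - 250 = 3848 - 250 = 3598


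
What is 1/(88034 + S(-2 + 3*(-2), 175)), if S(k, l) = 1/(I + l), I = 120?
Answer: 295/25970031 ≈ 1.1359e-5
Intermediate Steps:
S(k, l) = 1/(120 + l)
1/(88034 + S(-2 + 3*(-2), 175)) = 1/(88034 + 1/(120 + 175)) = 1/(88034 + 1/295) = 1/(25970031/295) = 295/25970031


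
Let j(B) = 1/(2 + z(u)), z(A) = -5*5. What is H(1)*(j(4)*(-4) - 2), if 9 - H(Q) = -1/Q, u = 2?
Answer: -420/23 ≈ -18.261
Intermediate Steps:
z(A) = -25
H(Q) = 9 + 1/Q (H(Q) = 9 - (-1)/Q = 9 + 1/Q)
j(B) = -1/23 (j(B) = 1/(2 - 25) = 1/(-23) = -1/23)
H(1)*(j(4)*(-4) - 2) = (9 + 1/1)*(-1/23*(-4) - 2) = (9 + 1)*(4/23 - 2) = 10*(-42/23) = -420/23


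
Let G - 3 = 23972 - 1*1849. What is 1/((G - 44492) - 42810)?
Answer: -1/65176 ≈ -1.5343e-5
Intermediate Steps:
G = 22126 (G = 3 + (23972 - 1*1849) = 3 + (23972 - 1849) = 3 + 22123 = 22126)
1/((G - 44492) - 42810) = 1/((22126 - 44492) - 42810) = 1/(-22366 - 42810) = 1/(-65176) = -1/65176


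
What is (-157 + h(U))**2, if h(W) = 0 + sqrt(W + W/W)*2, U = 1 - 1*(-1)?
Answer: 24661 - 628*sqrt(3) ≈ 23573.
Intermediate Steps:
U = 2 (U = 1 + 1 = 2)
h(W) = 2*sqrt(1 + W) (h(W) = 0 + sqrt(W + 1)*2 = 0 + sqrt(1 + W)*2 = 0 + 2*sqrt(1 + W) = 2*sqrt(1 + W))
(-157 + h(U))**2 = (-157 + 2*sqrt(1 + 2))**2 = (-157 + 2*sqrt(3))**2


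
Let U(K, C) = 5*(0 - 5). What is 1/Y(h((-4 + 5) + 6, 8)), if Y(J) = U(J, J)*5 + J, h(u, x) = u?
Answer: -1/118 ≈ -0.0084746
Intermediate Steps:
U(K, C) = -25 (U(K, C) = 5*(-5) = -25)
Y(J) = -125 + J (Y(J) = -25*5 + J = -125 + J)
1/Y(h((-4 + 5) + 6, 8)) = 1/(-125 + ((-4 + 5) + 6)) = 1/(-125 + (1 + 6)) = 1/(-125 + 7) = 1/(-118) = -1/118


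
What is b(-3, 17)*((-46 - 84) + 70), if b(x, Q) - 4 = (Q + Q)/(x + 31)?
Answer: -2190/7 ≈ -312.86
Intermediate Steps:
b(x, Q) = 4 + 2*Q/(31 + x) (b(x, Q) = 4 + (Q + Q)/(x + 31) = 4 + (2*Q)/(31 + x) = 4 + 2*Q/(31 + x))
b(-3, 17)*((-46 - 84) + 70) = (2*(62 + 17 + 2*(-3))/(31 - 3))*((-46 - 84) + 70) = (2*(62 + 17 - 6)/28)*(-130 + 70) = (2*(1/28)*73)*(-60) = (73/14)*(-60) = -2190/7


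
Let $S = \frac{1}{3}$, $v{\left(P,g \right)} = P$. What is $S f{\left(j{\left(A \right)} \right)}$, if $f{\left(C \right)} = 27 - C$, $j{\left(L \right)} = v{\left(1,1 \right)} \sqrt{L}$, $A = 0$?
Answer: $9$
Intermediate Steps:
$j{\left(L \right)} = \sqrt{L}$ ($j{\left(L \right)} = 1 \sqrt{L} = \sqrt{L}$)
$S = \frac{1}{3} \approx 0.33333$
$S f{\left(j{\left(A \right)} \right)} = \frac{27 - \sqrt{0}}{3} = \frac{27 - 0}{3} = \frac{27 + 0}{3} = \frac{1}{3} \cdot 27 = 9$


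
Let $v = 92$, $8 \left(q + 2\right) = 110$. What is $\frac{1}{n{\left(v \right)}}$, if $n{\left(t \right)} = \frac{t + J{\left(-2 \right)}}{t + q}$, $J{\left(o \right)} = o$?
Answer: $\frac{83}{72} \approx 1.1528$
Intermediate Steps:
$q = \frac{47}{4}$ ($q = -2 + \frac{1}{8} \cdot 110 = -2 + \frac{55}{4} = \frac{47}{4} \approx 11.75$)
$n{\left(t \right)} = \frac{-2 + t}{\frac{47}{4} + t}$ ($n{\left(t \right)} = \frac{t - 2}{t + \frac{47}{4}} = \frac{-2 + t}{\frac{47}{4} + t}$)
$\frac{1}{n{\left(v \right)}} = \frac{1}{4 \frac{1}{47 + 4 \cdot 92} \left(-2 + 92\right)} = \frac{1}{4 \frac{1}{47 + 368} \cdot 90} = \frac{1}{4 \cdot \frac{1}{415} \cdot 90} = \frac{1}{\frac{72}{83}} = \frac{83}{72}$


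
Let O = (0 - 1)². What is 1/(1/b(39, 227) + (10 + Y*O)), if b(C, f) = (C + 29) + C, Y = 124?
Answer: 107/14339 ≈ 0.0074622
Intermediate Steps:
b(C, f) = 29 + 2*C (b(C, f) = (29 + C) + C = 29 + 2*C)
O = 1 (O = (-1)² = 1)
1/(1/b(39, 227) + (10 + Y*O)) = 1/(1/(29 + 2*39) + (10 + 124*1)) = 1/(1/(29 + 78) + (10 + 124)) = 1/(1/107 + 134) = 1/(14339/107) = 107/14339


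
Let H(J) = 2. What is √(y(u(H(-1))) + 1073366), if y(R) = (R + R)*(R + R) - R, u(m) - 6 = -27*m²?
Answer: 2*√278771 ≈ 1056.0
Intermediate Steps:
u(m) = 6 - 27*m²
y(R) = -R + 4*R² (y(R) = (2*R)*(2*R) - R = 4*R² - R = -R + 4*R²)
√(y(u(H(-1))) + 1073366) = √((6 - 27*2²)*(-1 + 4*(6 - 27*2²)) + 1073366) = √((6 - 27*4)*(-1 + 4*(6 - 27*4)) + 1073366) = √((6 - 108)*(-1 + 4*(6 - 108)) + 1073366) = √(-102*(-1 + 4*(-102)) + 1073366) = √(-102*(-1 - 408) + 1073366) = √(-102*(-409) + 1073366) = √(41718 + 1073366) = √1115084 = 2*√278771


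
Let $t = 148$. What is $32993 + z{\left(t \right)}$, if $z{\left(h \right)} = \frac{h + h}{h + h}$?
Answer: $32994$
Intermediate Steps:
$z{\left(h \right)} = 1$ ($z{\left(h \right)} = \frac{2 h}{2 h} = 2 h \frac{1}{2 h} = 1$)
$32993 + z{\left(t \right)} = 32993 + 1 = 32994$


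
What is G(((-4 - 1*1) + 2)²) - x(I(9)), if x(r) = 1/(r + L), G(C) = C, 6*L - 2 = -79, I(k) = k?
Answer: 213/23 ≈ 9.2609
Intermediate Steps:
L = -77/6 (L = ⅓ + (⅙)*(-79) = ⅓ - 79/6 = -77/6 ≈ -12.833)
x(r) = 1/(-77/6 + r) (x(r) = 1/(r - 77/6) = 1/(-77/6 + r))
G(((-4 - 1*1) + 2)²) - x(I(9)) = ((-4 - 1*1) + 2)² - 6/(-77 + 6*9) = ((-4 - 1) + 2)² - 6/(-77 + 54) = (-5 + 2)² - 6/(-23) = (-3)² - 6*(-1)/23 = 9 - 1*(-6/23) = 9 + 6/23 = 213/23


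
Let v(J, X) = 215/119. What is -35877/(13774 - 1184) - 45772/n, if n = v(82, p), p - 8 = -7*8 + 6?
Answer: -2743351267/108274 ≈ -25337.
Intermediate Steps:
p = -42 (p = 8 + (-7*8 + 6) = 8 + (-56 + 6) = 8 - 50 = -42)
v(J, X) = 215/119 (v(J, X) = 215*(1/119) = 215/119)
n = 215/119 ≈ 1.8067
-35877/(13774 - 1184) - 45772/n = -35877/(13774 - 1184) - 45772/215/119 = -35877/12590 - 45772*119/215 = -35877*1/12590 - 5446868/215 = -35877/12590 - 5446868/215 = -2743351267/108274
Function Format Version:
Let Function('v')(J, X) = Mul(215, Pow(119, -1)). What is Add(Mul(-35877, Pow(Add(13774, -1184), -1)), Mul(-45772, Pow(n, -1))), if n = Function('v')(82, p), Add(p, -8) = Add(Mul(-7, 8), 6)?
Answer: Rational(-2743351267, 108274) ≈ -25337.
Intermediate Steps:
p = -42 (p = Add(8, Add(Mul(-7, 8), 6)) = Add(8, Add(-56, 6)) = Add(8, -50) = -42)
Function('v')(J, X) = Rational(215, 119) (Function('v')(J, X) = Mul(215, Rational(1, 119)) = Rational(215, 119))
n = Rational(215, 119) ≈ 1.8067
Add(Mul(-35877, Pow(Add(13774, -1184), -1)), Mul(-45772, Pow(n, -1))) = Add(Mul(-35877, Pow(Add(13774, -1184), -1)), Mul(-45772, Pow(Rational(215, 119), -1))) = Add(Mul(-35877, Pow(12590, -1)), Mul(-45772, Rational(119, 215))) = Add(Mul(-35877, Rational(1, 12590)), Rational(-5446868, 215)) = Add(Rational(-35877, 12590), Rational(-5446868, 215)) = Rational(-2743351267, 108274)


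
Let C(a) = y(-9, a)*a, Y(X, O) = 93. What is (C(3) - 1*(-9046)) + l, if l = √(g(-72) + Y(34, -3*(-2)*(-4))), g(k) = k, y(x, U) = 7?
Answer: 9067 + √21 ≈ 9071.6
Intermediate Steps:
C(a) = 7*a
l = √21 (l = √(-72 + 93) = √21 ≈ 4.5826)
(C(3) - 1*(-9046)) + l = (7*3 - 1*(-9046)) + √21 = (21 + 9046) + √21 = 9067 + √21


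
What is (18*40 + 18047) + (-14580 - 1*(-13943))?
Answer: 18130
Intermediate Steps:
(18*40 + 18047) + (-14580 - 1*(-13943)) = (720 + 18047) + (-14580 + 13943) = 18767 - 637 = 18130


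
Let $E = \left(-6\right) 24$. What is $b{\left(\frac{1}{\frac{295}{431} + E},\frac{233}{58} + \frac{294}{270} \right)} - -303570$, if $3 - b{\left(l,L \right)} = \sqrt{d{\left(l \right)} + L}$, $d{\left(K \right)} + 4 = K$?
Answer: $303573 - \frac{\sqrt{3174224655230930}}{53739030} \approx 3.0357 \cdot 10^{5}$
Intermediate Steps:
$d{\left(K \right)} = -4 + K$
$E = -144$
$b{\left(l,L \right)} = 3 - \sqrt{-4 + L + l}$ ($b{\left(l,L \right)} = 3 - \sqrt{\left(-4 + l\right) + L} = 3 - \sqrt{-4 + L + l}$)
$b{\left(\frac{1}{\frac{295}{431} + E},\frac{233}{58} + \frac{294}{270} \right)} - -303570 = \left(3 - \sqrt{-4 + \left(\frac{233}{58} + \frac{294}{270}\right) + \frac{1}{\frac{295}{431} - 144}}\right) - -303570 = \left(3 - \sqrt{-4 + \left(233 \cdot \frac{1}{58} + 294 \cdot \frac{1}{270}\right) + \frac{1}{295 \cdot \frac{1}{431} - 144}}\right) + 303570 = \left(3 - \sqrt{-4 + \left(\frac{233}{58} + \frac{49}{45}\right) + \frac{1}{\frac{295}{431} - 144}}\right) + 303570 = \left(3 - \sqrt{-4 + \frac{13327}{2610} + \frac{1}{- \frac{61769}{431}}}\right) + 303570 = \left(3 - \sqrt{-4 + \frac{13327}{2610} - \frac{431}{61769}}\right) + 303570 = \left(3 - \sqrt{\frac{177202193}{161217090}}\right) + 303570 = \left(3 - \frac{\sqrt{3174224655230930}}{53739030}\right) + 303570 = 303573 - \frac{\sqrt{3174224655230930}}{53739030}$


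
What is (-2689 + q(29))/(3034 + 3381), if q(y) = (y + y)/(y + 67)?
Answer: -129043/307920 ≈ -0.41908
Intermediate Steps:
q(y) = 2*y/(67 + y) (q(y) = (2*y)/(67 + y) = 2*y/(67 + y))
(-2689 + q(29))/(3034 + 3381) = (-2689 + 2*29/(67 + 29))/(3034 + 3381) = (-2689 + 2*29/96)/6415 = (-2689 + 2*29*(1/96))*(1/6415) = (-2689 + 29/48)*(1/6415) = -129043/48*1/6415 = -129043/307920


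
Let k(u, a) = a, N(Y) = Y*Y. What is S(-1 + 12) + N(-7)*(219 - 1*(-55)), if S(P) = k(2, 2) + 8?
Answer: 13436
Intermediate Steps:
N(Y) = Y²
S(P) = 10 (S(P) = 2 + 8 = 10)
S(-1 + 12) + N(-7)*(219 - 1*(-55)) = 10 + (-7)²*(219 - 1*(-55)) = 10 + 49*(219 + 55) = 10 + 49*274 = 10 + 13426 = 13436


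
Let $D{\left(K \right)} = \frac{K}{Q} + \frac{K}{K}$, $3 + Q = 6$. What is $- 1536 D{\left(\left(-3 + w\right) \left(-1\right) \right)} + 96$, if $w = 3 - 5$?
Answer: $-4000$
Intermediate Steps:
$Q = 3$ ($Q = -3 + 6 = 3$)
$w = -2$
$D{\left(K \right)} = 1 + \frac{K}{3}$ ($D{\left(K \right)} = \frac{K}{3} + \frac{K}{K} = K \frac{1}{3} + 1 = \frac{K}{3} + 1 = 1 + \frac{K}{3}$)
$- 1536 D{\left(\left(-3 + w\right) \left(-1\right) \right)} + 96 = - 1536 \left(1 + \frac{\left(-3 - 2\right) \left(-1\right)}{3}\right) + 96 = - 1536 \left(1 + \frac{\left(-5\right) \left(-1\right)}{3}\right) + 96 = - 1536 \left(1 + \frac{1}{3} \cdot 5\right) + 96 = - 1536 \left(1 + \frac{5}{3}\right) + 96 = \left(-1536\right) \frac{8}{3} + 96 = -4096 + 96 = -4000$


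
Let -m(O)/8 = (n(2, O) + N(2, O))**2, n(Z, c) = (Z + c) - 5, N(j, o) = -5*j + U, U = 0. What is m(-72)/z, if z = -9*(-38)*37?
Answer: -28900/6327 ≈ -4.5677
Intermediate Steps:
z = 12654 (z = 342*37 = 12654)
N(j, o) = -5*j (N(j, o) = -5*j + 0 = -5*j)
n(Z, c) = -5 + Z + c
m(O) = -8*(-13 + O)**2 (m(O) = -8*((-5 + 2 + O) - 5*2)**2 = -8*((-3 + O) - 10)**2 = -8*(-13 + O)**2)
m(-72)/z = -8*(-13 - 72)**2/12654 = -8*(-85)**2*(1/12654) = -8*7225*(1/12654) = -57800*1/12654 = -28900/6327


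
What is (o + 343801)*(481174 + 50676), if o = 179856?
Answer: 278506975450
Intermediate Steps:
(o + 343801)*(481174 + 50676) = (179856 + 343801)*(481174 + 50676) = 523657*531850 = 278506975450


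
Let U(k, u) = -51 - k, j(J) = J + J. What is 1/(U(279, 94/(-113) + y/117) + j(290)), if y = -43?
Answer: 1/250 ≈ 0.0040000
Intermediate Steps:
j(J) = 2*J
1/(U(279, 94/(-113) + y/117) + j(290)) = 1/((-51 - 1*279) + 2*290) = 1/((-51 - 279) + 580) = 1/(-330 + 580) = 1/250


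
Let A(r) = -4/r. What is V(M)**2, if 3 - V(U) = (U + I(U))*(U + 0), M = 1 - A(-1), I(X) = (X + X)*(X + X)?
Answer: 10404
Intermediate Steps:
I(X) = 4*X**2 (I(X) = (2*X)*(2*X) = 4*X**2)
M = -3 (M = 1 - (-4)/(-1) = 1 - (-4)*(-1) = 1 - 1*4 = 1 - 4 = -3)
V(U) = 3 - U*(U + 4*U**2) (V(U) = 3 - (U + 4*U**2)*(U + 0) = 3 - (U + 4*U**2)*U = 3 - U*(U + 4*U**2))
V(M)**2 = (3 - 1*(-3)**2 - 4*(-3)**3)**2 = (3 - 1*9 - 4*(-27))**2 = (3 - 9 + 108)**2 = 102**2 = 10404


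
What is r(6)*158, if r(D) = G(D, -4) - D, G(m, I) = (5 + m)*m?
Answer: 9480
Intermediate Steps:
G(m, I) = m*(5 + m)
r(D) = -D + D*(5 + D) (r(D) = D*(5 + D) - D = -D + D*(5 + D))
r(6)*158 = (6*(4 + 6))*158 = (6*10)*158 = 60*158 = 9480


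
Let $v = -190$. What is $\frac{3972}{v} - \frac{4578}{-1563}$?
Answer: $- \frac{889736}{49495} \approx -17.976$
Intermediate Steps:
$\frac{3972}{v} - \frac{4578}{-1563} = \frac{3972}{-190} - \frac{4578}{-1563} = 3972 \left(- \frac{1}{190}\right) - - \frac{1526}{521} = - \frac{1986}{95} + \frac{1526}{521} = - \frac{889736}{49495}$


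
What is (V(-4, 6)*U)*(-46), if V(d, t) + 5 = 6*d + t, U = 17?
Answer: 17986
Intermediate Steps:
V(d, t) = -5 + t + 6*d (V(d, t) = -5 + (6*d + t) = -5 + (t + 6*d) = -5 + t + 6*d)
(V(-4, 6)*U)*(-46) = ((-5 + 6 + 6*(-4))*17)*(-46) = ((-5 + 6 - 24)*17)*(-46) = -23*17*(-46) = -391*(-46) = 17986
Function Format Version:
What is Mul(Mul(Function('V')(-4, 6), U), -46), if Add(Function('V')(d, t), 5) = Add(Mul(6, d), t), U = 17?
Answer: 17986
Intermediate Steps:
Function('V')(d, t) = Add(-5, t, Mul(6, d)) (Function('V')(d, t) = Add(-5, Add(Mul(6, d), t)) = Add(-5, Add(t, Mul(6, d))) = Add(-5, t, Mul(6, d)))
Mul(Mul(Function('V')(-4, 6), U), -46) = Mul(Mul(Add(-5, 6, Mul(6, -4)), 17), -46) = Mul(Mul(Add(-5, 6, -24), 17), -46) = Mul(Mul(-23, 17), -46) = Mul(-391, -46) = 17986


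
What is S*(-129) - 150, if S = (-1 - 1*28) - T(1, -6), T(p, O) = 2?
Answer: 3849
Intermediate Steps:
S = -31 (S = (-1 - 1*28) - 1*2 = (-1 - 28) - 2 = -29 - 2 = -31)
S*(-129) - 150 = -31*(-129) - 150 = 3999 - 150 = 3849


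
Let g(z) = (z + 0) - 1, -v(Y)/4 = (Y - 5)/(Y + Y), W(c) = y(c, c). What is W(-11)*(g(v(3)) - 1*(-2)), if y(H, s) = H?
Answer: -77/3 ≈ -25.667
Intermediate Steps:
W(c) = c
v(Y) = -2*(-5 + Y)/Y (v(Y) = -4*(Y - 5)/(Y + Y) = -4*(-5 + Y)/(2*Y) = -4*(-5 + Y)*1/(2*Y) = -2*(-5 + Y)/Y)
g(z) = -1 + z (g(z) = z - 1 = -1 + z)
W(-11)*(g(v(3)) - 1*(-2)) = -11*((-1 + (-2 + 10/3)) - 1*(-2)) = -11*((-1 + (-2 + 10*(1/3))) + 2) = -11*((-1 + (-2 + 10/3)) + 2) = -11*((-1 + 4/3) + 2) = -11*(1/3 + 2) = -11*7/3 = -77/3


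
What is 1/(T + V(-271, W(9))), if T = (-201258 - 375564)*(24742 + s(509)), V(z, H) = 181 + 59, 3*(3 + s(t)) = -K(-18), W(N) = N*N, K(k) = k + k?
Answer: -1/14276921082 ≈ -7.0043e-11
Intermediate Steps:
K(k) = 2*k
W(N) = N²
s(t) = 9 (s(t) = -3 + (-2*(-18))/3 = -3 + (-1*(-36))/3 = -3 + (⅓)*36 = -3 + 12 = 9)
V(z, H) = 240
T = -14276921322 (T = (-201258 - 375564)*(24742 + 9) = -576822*24751 = -14276921322)
1/(T + V(-271, W(9))) = 1/(-14276921322 + 240) = 1/(-14276921082) = -1/14276921082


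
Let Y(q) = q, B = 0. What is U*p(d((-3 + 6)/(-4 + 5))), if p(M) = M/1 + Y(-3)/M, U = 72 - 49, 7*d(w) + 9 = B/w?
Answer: 506/21 ≈ 24.095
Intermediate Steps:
d(w) = -9/7 (d(w) = -9/7 + (0/w)/7 = -9/7 + (⅐)*0 = -9/7 + 0 = -9/7)
U = 23
p(M) = M - 3/M (p(M) = M/1 - 3/M = M*1 - 3/M = M - 3/M)
U*p(d((-3 + 6)/(-4 + 5))) = 23*(-9/7 - 3/(-9/7)) = 23*(-9/7 - 3*(-7/9)) = 23*(-9/7 + 7/3) = 23*(22/21) = 506/21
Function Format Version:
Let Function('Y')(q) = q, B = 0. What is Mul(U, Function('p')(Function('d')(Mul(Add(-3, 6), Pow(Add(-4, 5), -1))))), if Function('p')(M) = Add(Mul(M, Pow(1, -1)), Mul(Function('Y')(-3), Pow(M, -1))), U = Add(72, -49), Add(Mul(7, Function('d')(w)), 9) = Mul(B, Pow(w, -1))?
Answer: Rational(506, 21) ≈ 24.095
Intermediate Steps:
Function('d')(w) = Rational(-9, 7) (Function('d')(w) = Add(Rational(-9, 7), Mul(Rational(1, 7), Mul(0, Pow(w, -1)))) = Add(Rational(-9, 7), Mul(Rational(1, 7), 0)) = Add(Rational(-9, 7), 0) = Rational(-9, 7))
U = 23
Function('p')(M) = Add(M, Mul(-3, Pow(M, -1))) (Function('p')(M) = Add(Mul(M, Pow(1, -1)), Mul(-3, Pow(M, -1))) = Add(Mul(M, 1), Mul(-3, Pow(M, -1))) = Add(M, Mul(-3, Pow(M, -1))))
Mul(U, Function('p')(Function('d')(Mul(Add(-3, 6), Pow(Add(-4, 5), -1))))) = Mul(23, Add(Rational(-9, 7), Mul(-3, Pow(Rational(-9, 7), -1)))) = Mul(23, Add(Rational(-9, 7), Mul(-3, Rational(-7, 9)))) = Mul(23, Add(Rational(-9, 7), Rational(7, 3))) = Mul(23, Rational(22, 21)) = Rational(506, 21)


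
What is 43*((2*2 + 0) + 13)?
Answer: 731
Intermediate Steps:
43*((2*2 + 0) + 13) = 43*((4 + 0) + 13) = 43*(4 + 13) = 43*17 = 731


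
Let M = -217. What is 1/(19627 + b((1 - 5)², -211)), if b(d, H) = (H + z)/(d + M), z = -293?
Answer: 67/1315177 ≈ 5.0944e-5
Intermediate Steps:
b(d, H) = (-293 + H)/(-217 + d) (b(d, H) = (H - 293)/(d - 217) = (-293 + H)/(-217 + d))
1/(19627 + b((1 - 5)², -211)) = 1/(19627 + (-293 - 211)/(-217 + (1 - 5)²)) = 1/(19627 - 504/(-217 + (-4)²)) = 1/(19627 - 504/(-217 + 16)) = 1/(19627 - 504/(-201)) = 1/(19627 - 1/201*(-504)) = 1/(19627 + 168/67) = 1/(1315177/67) = 67/1315177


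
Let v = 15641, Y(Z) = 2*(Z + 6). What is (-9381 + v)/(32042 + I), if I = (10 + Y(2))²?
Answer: 3130/16359 ≈ 0.19133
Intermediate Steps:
Y(Z) = 12 + 2*Z (Y(Z) = 2*(6 + Z) = 12 + 2*Z)
I = 676 (I = (10 + (12 + 2*2))² = (10 + (12 + 4))² = (10 + 16)² = 26² = 676)
(-9381 + v)/(32042 + I) = (-9381 + 15641)/(32042 + 676) = 6260/32718 = 6260*(1/32718) = 3130/16359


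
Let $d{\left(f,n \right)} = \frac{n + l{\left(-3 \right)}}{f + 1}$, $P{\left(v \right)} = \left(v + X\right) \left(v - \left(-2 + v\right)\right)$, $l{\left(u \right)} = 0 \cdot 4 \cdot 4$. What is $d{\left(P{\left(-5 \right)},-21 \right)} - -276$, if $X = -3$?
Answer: $\frac{1387}{5} \approx 277.4$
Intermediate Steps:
$l{\left(u \right)} = 0$ ($l{\left(u \right)} = 0 \cdot 4 = 0$)
$P{\left(v \right)} = -6 + 2 v$ ($P{\left(v \right)} = \left(v - 3\right) \left(v - \left(-2 + v\right)\right) = \left(-3 + v\right) 2 = -6 + 2 v$)
$d{\left(f,n \right)} = \frac{n}{1 + f}$ ($d{\left(f,n \right)} = \frac{n + 0}{f + 1} = \frac{n}{1 + f}$)
$d{\left(P{\left(-5 \right)},-21 \right)} - -276 = - \frac{21}{1 + \left(-6 + 2 \left(-5\right)\right)} - -276 = - \frac{21}{1 - 16} + 276 = - \frac{21}{-15} + 276 = \left(-21\right) \left(- \frac{1}{15}\right) + 276 = \frac{7}{5} + 276 = \frac{1387}{5}$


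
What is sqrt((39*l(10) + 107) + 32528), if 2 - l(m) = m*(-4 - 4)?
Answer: sqrt(35833) ≈ 189.30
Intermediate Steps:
l(m) = 2 + 8*m (l(m) = 2 - m*(-4 - 4) = 2 - m*(-8) = 2 - (-8)*m = 2 + 8*m)
sqrt((39*l(10) + 107) + 32528) = sqrt((39*(2 + 8*10) + 107) + 32528) = sqrt((39*(2 + 80) + 107) + 32528) = sqrt((39*82 + 107) + 32528) = sqrt((3198 + 107) + 32528) = sqrt(3305 + 32528) = sqrt(35833)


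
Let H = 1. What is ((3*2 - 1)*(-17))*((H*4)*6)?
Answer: -2040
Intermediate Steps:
((3*2 - 1)*(-17))*((H*4)*6) = ((3*2 - 1)*(-17))*((1*4)*6) = ((6 - 1)*(-17))*(4*6) = (5*(-17))*24 = -85*24 = -2040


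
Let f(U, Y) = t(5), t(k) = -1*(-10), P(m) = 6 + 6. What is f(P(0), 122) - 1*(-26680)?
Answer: 26690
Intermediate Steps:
P(m) = 12
t(k) = 10
f(U, Y) = 10
f(P(0), 122) - 1*(-26680) = 10 - 1*(-26680) = 10 + 26680 = 26690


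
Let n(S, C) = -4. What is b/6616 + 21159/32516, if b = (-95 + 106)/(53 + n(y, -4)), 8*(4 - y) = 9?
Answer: 1714941733/2635291736 ≈ 0.65076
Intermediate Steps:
y = 23/8 (y = 4 - ⅛*9 = 4 - 9/8 = 23/8 ≈ 2.8750)
b = 11/49 (b = (-95 + 106)/(53 - 4) = 11/49 ≈ 0.22449)
b/6616 + 21159/32516 = (11/49)/6616 + 21159/32516 = (11/49)*(1/6616) + 21159*(1/32516) = 11/324184 + 21159/32516 = 1714941733/2635291736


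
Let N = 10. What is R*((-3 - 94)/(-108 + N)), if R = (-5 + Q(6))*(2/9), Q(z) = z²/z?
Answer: 97/441 ≈ 0.21995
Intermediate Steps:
Q(z) = z
R = 2/9 (R = (-5 + 6)*(2/9) = 1*(2*(⅑)) = 1*(2/9) = 2/9 ≈ 0.22222)
R*((-3 - 94)/(-108 + N)) = 2*((-3 - 94)/(-108 + 10))/9 = 2*(-97/(-98))/9 = 2*(-97*(-1/98))/9 = (2/9)*(97/98) = 97/441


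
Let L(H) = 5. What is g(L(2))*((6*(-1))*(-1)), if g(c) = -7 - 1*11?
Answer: -108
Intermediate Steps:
g(c) = -18 (g(c) = -7 - 11 = -18)
g(L(2))*((6*(-1))*(-1)) = -18*6*(-1)*(-1) = -(-108)*(-1) = -18*6 = -108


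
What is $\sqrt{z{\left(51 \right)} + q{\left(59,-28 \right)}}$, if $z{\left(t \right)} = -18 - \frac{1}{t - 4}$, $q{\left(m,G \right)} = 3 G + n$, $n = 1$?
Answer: $\frac{2 i \sqrt{55789}}{47} \approx 10.051 i$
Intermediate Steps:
$q{\left(m,G \right)} = 1 + 3 G$ ($q{\left(m,G \right)} = 3 G + 1 = 1 + 3 G$)
$z{\left(t \right)} = -18 - \frac{1}{-4 + t}$
$\sqrt{z{\left(51 \right)} + q{\left(59,-28 \right)}} = \sqrt{\frac{71 - 918}{-4 + 51} + \left(1 + 3 \left(-28\right)\right)} = \sqrt{\frac{71 - 918}{47} + \left(1 - 84\right)} = \sqrt{\frac{1}{47} \left(-847\right) - 83} = \sqrt{- \frac{847}{47} - 83} = \sqrt{- \frac{4748}{47}} = \frac{2 i \sqrt{55789}}{47}$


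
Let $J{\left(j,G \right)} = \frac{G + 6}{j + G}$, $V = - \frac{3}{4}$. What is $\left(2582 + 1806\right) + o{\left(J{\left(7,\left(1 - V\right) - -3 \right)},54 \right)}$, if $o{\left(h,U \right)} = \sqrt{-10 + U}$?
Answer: $4388 + 2 \sqrt{11} \approx 4394.6$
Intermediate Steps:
$V = - \frac{3}{4}$ ($V = \left(-3\right) \frac{1}{4} = - \frac{3}{4} \approx -0.75$)
$J{\left(j,G \right)} = \frac{6 + G}{G + j}$
$\left(2582 + 1806\right) + o{\left(J{\left(7,\left(1 - V\right) - -3 \right)},54 \right)} = \left(2582 + 1806\right) + \sqrt{-10 + 54} = 4388 + \sqrt{44} = 4388 + 2 \sqrt{11}$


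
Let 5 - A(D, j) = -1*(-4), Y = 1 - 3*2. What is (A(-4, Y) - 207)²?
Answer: 42436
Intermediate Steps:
Y = -5 (Y = 1 - 6 = -5)
A(D, j) = 1 (A(D, j) = 5 - (-1)*(-4) = 5 - 1*4 = 5 - 4 = 1)
(A(-4, Y) - 207)² = (1 - 207)² = (-206)² = 42436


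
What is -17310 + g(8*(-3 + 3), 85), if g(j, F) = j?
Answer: -17310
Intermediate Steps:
-17310 + g(8*(-3 + 3), 85) = -17310 + 8*(-3 + 3) = -17310 + 8*0 = -17310 + 0 = -17310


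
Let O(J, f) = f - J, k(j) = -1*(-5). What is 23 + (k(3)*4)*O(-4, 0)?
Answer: 103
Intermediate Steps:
k(j) = 5
23 + (k(3)*4)*O(-4, 0) = 23 + (5*4)*(0 - 1*(-4)) = 23 + 20*(0 + 4) = 23 + 20*4 = 23 + 80 = 103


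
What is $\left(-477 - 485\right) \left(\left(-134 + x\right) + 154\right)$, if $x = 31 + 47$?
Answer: $-94276$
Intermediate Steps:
$x = 78$
$\left(-477 - 485\right) \left(\left(-134 + x\right) + 154\right) = \left(-477 - 485\right) \left(\left(-134 + 78\right) + 154\right) = - 962 \left(-56 + 154\right) = \left(-962\right) 98 = -94276$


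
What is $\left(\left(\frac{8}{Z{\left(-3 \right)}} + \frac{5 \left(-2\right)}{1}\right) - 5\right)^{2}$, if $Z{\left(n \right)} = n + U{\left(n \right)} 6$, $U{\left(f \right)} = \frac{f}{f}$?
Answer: $\frac{1369}{9} \approx 152.11$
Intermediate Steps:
$U{\left(f \right)} = 1$
$Z{\left(n \right)} = 6 + n$ ($Z{\left(n \right)} = n + 1 \cdot 6 = n + 6 = 6 + n$)
$\left(\left(\frac{8}{Z{\left(-3 \right)}} + \frac{5 \left(-2\right)}{1}\right) - 5\right)^{2} = \left(\left(\frac{8}{6 - 3} + \frac{5 \left(-2\right)}{1}\right) - 5\right)^{2} = \left(\left(\frac{8}{3} - 10\right) - 5\right)^{2} = \left(- \frac{22}{3} - 5\right)^{2} = \left(- \frac{37}{3}\right)^{2} = \frac{1369}{9}$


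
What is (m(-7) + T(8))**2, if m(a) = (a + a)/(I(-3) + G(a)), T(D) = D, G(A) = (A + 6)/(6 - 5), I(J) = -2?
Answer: 1444/9 ≈ 160.44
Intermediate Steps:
G(A) = 6 + A (G(A) = (6 + A)/1 = (6 + A)*1 = 6 + A)
m(a) = 2*a/(4 + a) (m(a) = (a + a)/(-2 + (6 + a)) = (2*a)/(4 + a) = 2*a/(4 + a))
(m(-7) + T(8))**2 = (2*(-7)/(4 - 7) + 8)**2 = (2*(-7)/(-3) + 8)**2 = (2*(-7)*(-1/3) + 8)**2 = (14/3 + 8)**2 = (38/3)**2 = 1444/9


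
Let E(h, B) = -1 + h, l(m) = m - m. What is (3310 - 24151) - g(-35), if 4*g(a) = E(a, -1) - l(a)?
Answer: -20832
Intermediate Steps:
l(m) = 0
g(a) = -1/4 + a/4 (g(a) = ((-1 + a) - 1*0)/4 = ((-1 + a) + 0)/4 = (-1 + a)/4 = -1/4 + a/4)
(3310 - 24151) - g(-35) = (3310 - 24151) - (-1/4 + (1/4)*(-35)) = -20841 - (-1/4 - 35/4) = -20841 - 1*(-9) = -20841 + 9 = -20832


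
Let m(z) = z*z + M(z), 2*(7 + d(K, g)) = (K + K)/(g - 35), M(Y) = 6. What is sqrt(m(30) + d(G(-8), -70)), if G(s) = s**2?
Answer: sqrt(9904755)/105 ≈ 29.973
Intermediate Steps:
d(K, g) = -7 + K/(-35 + g) (d(K, g) = -7 + ((K + K)/(g - 35))/2 = -7 + ((2*K)/(-35 + g))/2 = -7 + (2*K/(-35 + g))/2 = -7 + K/(-35 + g))
m(z) = 6 + z**2 (m(z) = z*z + 6 = z**2 + 6 = 6 + z**2)
sqrt(m(30) + d(G(-8), -70)) = sqrt((6 + 30**2) + (245 + (-8)**2 - 7*(-70))/(-35 - 70)) = sqrt((6 + 900) + (245 + 64 + 490)/(-105)) = sqrt(906 - 1/105*799) = sqrt(906 - 799/105) = sqrt(94331/105) = sqrt(9904755)/105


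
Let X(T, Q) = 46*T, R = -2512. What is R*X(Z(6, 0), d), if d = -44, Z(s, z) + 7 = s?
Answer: 115552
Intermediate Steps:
Z(s, z) = -7 + s
R*X(Z(6, 0), d) = -115552*(-7 + 6) = -115552*(-1) = -2512*(-46) = 115552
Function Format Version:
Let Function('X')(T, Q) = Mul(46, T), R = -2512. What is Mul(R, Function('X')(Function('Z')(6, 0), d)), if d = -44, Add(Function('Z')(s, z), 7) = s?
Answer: 115552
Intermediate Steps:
Function('Z')(s, z) = Add(-7, s)
Mul(R, Function('X')(Function('Z')(6, 0), d)) = Mul(-2512, Mul(46, Add(-7, 6))) = Mul(-2512, Mul(46, -1)) = Mul(-2512, -46) = 115552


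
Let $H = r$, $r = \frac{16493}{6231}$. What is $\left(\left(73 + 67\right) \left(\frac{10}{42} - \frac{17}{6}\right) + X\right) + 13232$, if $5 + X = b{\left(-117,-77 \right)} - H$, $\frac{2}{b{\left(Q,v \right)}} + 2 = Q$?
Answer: $\frac{3178764068}{247163} \approx 12861.0$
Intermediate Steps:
$b{\left(Q,v \right)} = \frac{2}{-2 + Q}$
$r = \frac{16493}{6231}$ ($r = 16493 \cdot \frac{1}{6231} = \frac{16493}{6231} \approx 2.6469$)
$H = \frac{16493}{6231} \approx 2.6469$
$X = - \frac{5682574}{741489}$ ($X = -5 + \left(\frac{2}{-2 - 117} - \frac{16493}{6231}\right) = -5 - \left(\frac{16493}{6231} - \frac{2}{-119}\right) = -5 + \left(2 \left(- \frac{1}{119}\right) - \frac{16493}{6231}\right) = -5 - \frac{1975129}{741489} = - \frac{5682574}{741489} \approx -7.6637$)
$\left(\left(73 + 67\right) \left(\frac{10}{42} - \frac{17}{6}\right) + X\right) + 13232 = \left(\left(73 + 67\right) \left(\frac{10}{42} - \frac{17}{6}\right) - \frac{5682574}{741489}\right) + 13232 = \left(140 \left(10 \cdot \frac{1}{42} - \frac{17}{6}\right) - \frac{5682574}{741489}\right) + 13232 = \left(140 \left(\frac{5}{21} - \frac{17}{6}\right) - \frac{5682574}{741489}\right) + 13232 = \left(140 \left(- \frac{109}{42}\right) - \frac{5682574}{741489}\right) + 13232 = \left(- \frac{1090}{3} - \frac{5682574}{741489}\right) + 13232 = - \frac{91696748}{247163} + 13232 = \frac{3178764068}{247163}$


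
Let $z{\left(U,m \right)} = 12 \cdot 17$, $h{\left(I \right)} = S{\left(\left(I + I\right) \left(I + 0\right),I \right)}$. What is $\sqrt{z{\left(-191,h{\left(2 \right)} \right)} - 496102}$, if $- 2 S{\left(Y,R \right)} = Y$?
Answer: $i \sqrt{495898} \approx 704.2 i$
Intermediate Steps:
$S{\left(Y,R \right)} = - \frac{Y}{2}$
$h{\left(I \right)} = - I^{2}$ ($h{\left(I \right)} = - \frac{\left(I + I\right) \left(I + 0\right)}{2} = - \frac{2 I I}{2} = - \frac{2 I^{2}}{2} = - I^{2}$)
$z{\left(U,m \right)} = 204$
$\sqrt{z{\left(-191,h{\left(2 \right)} \right)} - 496102} = \sqrt{204 - 496102} = \sqrt{-495898} = i \sqrt{495898}$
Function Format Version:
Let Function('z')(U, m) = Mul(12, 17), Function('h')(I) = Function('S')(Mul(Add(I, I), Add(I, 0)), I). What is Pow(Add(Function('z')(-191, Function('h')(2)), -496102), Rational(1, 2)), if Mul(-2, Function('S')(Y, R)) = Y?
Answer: Mul(I, Pow(495898, Rational(1, 2))) ≈ Mul(704.20, I)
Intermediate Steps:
Function('S')(Y, R) = Mul(Rational(-1, 2), Y)
Function('h')(I) = Mul(-1, Pow(I, 2)) (Function('h')(I) = Mul(Rational(-1, 2), Mul(Add(I, I), Add(I, 0))) = Mul(Rational(-1, 2), Mul(Mul(2, I), I)) = Mul(Rational(-1, 2), Mul(2, Pow(I, 2))) = Mul(-1, Pow(I, 2)))
Function('z')(U, m) = 204
Pow(Add(Function('z')(-191, Function('h')(2)), -496102), Rational(1, 2)) = Pow(Add(204, -496102), Rational(1, 2)) = Pow(-495898, Rational(1, 2)) = Mul(I, Pow(495898, Rational(1, 2)))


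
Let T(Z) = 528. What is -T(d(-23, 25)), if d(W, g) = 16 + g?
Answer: -528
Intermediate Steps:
-T(d(-23, 25)) = -1*528 = -528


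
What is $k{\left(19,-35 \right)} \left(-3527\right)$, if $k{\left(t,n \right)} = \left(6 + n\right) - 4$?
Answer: $116391$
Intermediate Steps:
$k{\left(t,n \right)} = 2 + n$
$k{\left(19,-35 \right)} \left(-3527\right) = \left(2 - 35\right) \left(-3527\right) = \left(-33\right) \left(-3527\right) = 116391$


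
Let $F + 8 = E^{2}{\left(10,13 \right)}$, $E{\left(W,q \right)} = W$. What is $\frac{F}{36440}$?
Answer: $\frac{23}{9110} \approx 0.0025247$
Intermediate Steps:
$F = 92$ ($F = -8 + 10^{2} = -8 + 100 = 92$)
$\frac{F}{36440} = \frac{92}{36440} = 92 \cdot \frac{1}{36440} = \frac{23}{9110}$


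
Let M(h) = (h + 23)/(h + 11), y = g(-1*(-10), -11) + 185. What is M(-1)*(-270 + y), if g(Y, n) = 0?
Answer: -187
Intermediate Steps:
y = 185 (y = 0 + 185 = 185)
M(h) = (23 + h)/(11 + h)
M(-1)*(-270 + y) = ((23 - 1)/(11 - 1))*(-270 + 185) = (22/10)*(-85) = ((⅒)*22)*(-85) = (11/5)*(-85) = -187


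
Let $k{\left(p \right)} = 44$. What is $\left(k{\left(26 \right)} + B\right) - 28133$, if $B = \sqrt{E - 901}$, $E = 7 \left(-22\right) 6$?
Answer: $-28089 + 5 i \sqrt{73} \approx -28089.0 + 42.72 i$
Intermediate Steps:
$E = -924$ ($E = \left(-154\right) 6 = -924$)
$B = 5 i \sqrt{73}$ ($B = \sqrt{-924 - 901} = \sqrt{-1825} = 5 i \sqrt{73} \approx 42.72 i$)
$\left(k{\left(26 \right)} + B\right) - 28133 = \left(44 + 5 i \sqrt{73}\right) - 28133 = -28089 + 5 i \sqrt{73}$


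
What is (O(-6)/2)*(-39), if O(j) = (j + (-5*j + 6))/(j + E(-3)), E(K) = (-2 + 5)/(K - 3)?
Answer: 90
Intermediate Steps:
E(K) = 3/(-3 + K)
O(j) = (6 - 4*j)/(-½ + j) (O(j) = (j + (-5*j + 6))/(j + 3/(-3 - 3)) = (j + (6 - 5*j))/(j + 3/(-6)) = (6 - 4*j)/(j + 3*(-⅙)) = (6 - 4*j)/(j - ½) = (6 - 4*j)/(-½ + j))
(O(-6)/2)*(-39) = ((4*(3 - 2*(-6))/(-1 + 2*(-6)))/2)*(-39) = ((4*(3 + 12)/(-1 - 12))*(½))*(-39) = ((4*15/(-13))*(½))*(-39) = ((4*(-1/13)*15)*(½))*(-39) = -60/13*½*(-39) = -30/13*(-39) = 90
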